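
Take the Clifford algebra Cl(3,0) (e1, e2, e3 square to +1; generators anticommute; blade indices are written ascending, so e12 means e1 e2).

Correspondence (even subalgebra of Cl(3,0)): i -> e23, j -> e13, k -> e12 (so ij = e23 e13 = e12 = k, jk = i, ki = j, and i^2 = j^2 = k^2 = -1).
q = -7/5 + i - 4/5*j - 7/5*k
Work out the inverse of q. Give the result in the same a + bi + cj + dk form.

In blades: q = -7/5 - 7/5*e12 - 4/5*e13 + e23.
With qbar = -7/5 + 7/5*e12 + 4/5*e13 - e23 (scalar fixed, mapped units negated), q qbar = 139/25 (the sum of squared coefficients), so q^-1 = qbar / (139/25) = -35/139 + 35/139*e12 + 20/139*e13 - 25/139*e23; translating back:
Answer: -35/139 - 25/139*i + 20/139*j + 35/139*k


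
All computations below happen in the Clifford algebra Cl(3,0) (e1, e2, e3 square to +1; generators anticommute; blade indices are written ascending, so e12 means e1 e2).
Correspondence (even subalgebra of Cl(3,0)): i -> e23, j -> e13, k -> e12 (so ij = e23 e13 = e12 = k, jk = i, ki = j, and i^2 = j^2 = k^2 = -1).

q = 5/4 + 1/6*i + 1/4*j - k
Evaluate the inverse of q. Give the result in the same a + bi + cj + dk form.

In blades: q = 5/4 - e12 + 1/4*e13 + 1/6*e23.
With qbar = 5/4 + e12 - 1/4*e13 - 1/6*e23 (scalar fixed, mapped units negated), q qbar = 191/72 (the sum of squared coefficients), so q^-1 = qbar / (191/72) = 90/191 + 72/191*e12 - 18/191*e13 - 12/191*e23; translating back:
Answer: 90/191 - 12/191*i - 18/191*j + 72/191*k


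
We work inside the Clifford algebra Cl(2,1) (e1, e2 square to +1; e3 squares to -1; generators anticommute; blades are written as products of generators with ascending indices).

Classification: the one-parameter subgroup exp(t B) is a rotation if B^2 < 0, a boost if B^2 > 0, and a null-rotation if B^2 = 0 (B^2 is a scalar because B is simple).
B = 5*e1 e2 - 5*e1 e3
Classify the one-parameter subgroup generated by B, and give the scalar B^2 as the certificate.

B^2 term by term: the squares give (5)^2*(e1 e2)^2 + (-5)^2*(e1 e3)^2 = 25*(-1) + 25*(+1) = 0 (each basis 2-blade squares to minus the product of its generators' squares); cross terms between blades sharing an index anticommute and cancel. So B^2 = 0.
Answer: null-rotation, certificate B^2 = 0. The invariant at work: B^2 = 0 is unchanged by conjugation, hence its sign classifies the subgroup whatever basis B is written in.


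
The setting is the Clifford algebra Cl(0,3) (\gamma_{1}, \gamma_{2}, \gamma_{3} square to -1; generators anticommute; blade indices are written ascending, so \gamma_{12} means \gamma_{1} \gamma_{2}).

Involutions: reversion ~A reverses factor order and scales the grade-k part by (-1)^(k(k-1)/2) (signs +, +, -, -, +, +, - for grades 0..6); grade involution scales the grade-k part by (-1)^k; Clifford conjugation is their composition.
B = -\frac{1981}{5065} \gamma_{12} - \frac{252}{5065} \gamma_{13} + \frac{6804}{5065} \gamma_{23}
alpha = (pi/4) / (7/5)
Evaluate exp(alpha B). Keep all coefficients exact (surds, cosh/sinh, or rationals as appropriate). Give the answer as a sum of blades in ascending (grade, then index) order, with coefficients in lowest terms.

B^2 term by term: the squares give (-\frac{1981}{5065})^2*(\gamma_{12})^2 + (-\frac{252}{5065})^2*(\gamma_{13})^2 + (\frac{6804}{5065})^2*(\gamma_{23})^2 = \frac{3924361}{25654225}*(-1) + \frac{63504}{25654225}*(-1) + \frac{46294416}{25654225}*(-1) = -\frac{49}{25} (each basis 2-blade squares to minus the product of its generators' squares); cross terms between blades sharing an index anticommute and cancel. So B^2 = -\frac{49}{25}.
B^2 = -\frac{49}{25} — the series telescopes trigonometrically here: l = \frac{7}{5}, alpha*l = \frac{\pi}{4}, so exp(alpha B) = cos(\frac{\pi}{4}) + (sin(\frac{\pi}{4})/(\frac{7}{5}))*B = \frac{\sqrt{2}}{2} + (\frac{5 \sqrt{2}}{14})*B.
Answer: \frac{\sqrt{2}}{2} - \frac{283 \sqrt{2}}{2026} \gamma_{12} - \frac{18 \sqrt{2}}{1013} \gamma_{13} + \frac{486 \sqrt{2}}{1013} \gamma_{23}


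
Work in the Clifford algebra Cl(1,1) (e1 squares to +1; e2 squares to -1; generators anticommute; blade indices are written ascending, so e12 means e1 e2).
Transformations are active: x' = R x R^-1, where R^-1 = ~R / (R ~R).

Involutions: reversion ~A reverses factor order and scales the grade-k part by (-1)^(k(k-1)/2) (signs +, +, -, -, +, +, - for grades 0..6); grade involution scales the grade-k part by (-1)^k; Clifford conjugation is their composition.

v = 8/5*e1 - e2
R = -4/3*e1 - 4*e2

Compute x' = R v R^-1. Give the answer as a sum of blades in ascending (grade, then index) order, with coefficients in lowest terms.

~R = -4/3*e1 - 4*e2, and R ~R = -128/9, so R^-1 = ~R / (-128/9).
R v = -92/15 + 116/15*e12
Answer: -11/4*e1 - 49/20*e2


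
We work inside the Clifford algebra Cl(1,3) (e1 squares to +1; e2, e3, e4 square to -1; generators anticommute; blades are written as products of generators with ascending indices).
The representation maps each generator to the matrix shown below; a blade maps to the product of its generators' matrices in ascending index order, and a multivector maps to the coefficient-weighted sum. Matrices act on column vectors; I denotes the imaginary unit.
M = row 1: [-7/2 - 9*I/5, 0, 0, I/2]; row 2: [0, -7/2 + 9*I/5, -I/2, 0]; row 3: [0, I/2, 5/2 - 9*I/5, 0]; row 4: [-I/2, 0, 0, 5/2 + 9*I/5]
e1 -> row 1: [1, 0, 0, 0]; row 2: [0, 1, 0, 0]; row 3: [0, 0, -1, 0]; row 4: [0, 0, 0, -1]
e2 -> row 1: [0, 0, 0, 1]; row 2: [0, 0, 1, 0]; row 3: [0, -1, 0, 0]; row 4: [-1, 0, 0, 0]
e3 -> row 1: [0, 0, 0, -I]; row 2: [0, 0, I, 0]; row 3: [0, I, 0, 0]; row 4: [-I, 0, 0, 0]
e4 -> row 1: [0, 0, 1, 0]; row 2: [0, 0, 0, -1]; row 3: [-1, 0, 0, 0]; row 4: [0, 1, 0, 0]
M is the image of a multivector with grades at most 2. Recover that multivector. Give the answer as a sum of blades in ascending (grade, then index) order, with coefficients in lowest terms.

Method: the blade images are trace-orthogonal — tr(rho(e_A) rho(e_B)^-1) = 4 if A = B and 0 otherwise — and rho(e_A)^-1 = (e_A)^2 * rho(e_A) with (e_A)^2 = +1 or -1, so the coefficient of e_A in the preimage is (e_A)^2 * tr(M rho(e_A))/4.
Nonzero projections over blades of grade <= 2: 1: (1)^2 = +1, tr(M 1) = -2, coefficient -1/2; e1: (e1)^2 = +1, tr(M rho(e1)) = -12, coefficient -3; e1 e3: (e1 e3)^2 = +1, tr(M rho(e1 e3)) = -2, coefficient -1/2; e2 e3: (e2 e3)^2 = -1, tr(M rho(e2 e3)) = -36/5, coefficient 9/5. Every other blade of grade <= 2 projects to 0.
Answer: -1/2 - 3*e1 - 1/2*e1 e3 + 9/5*e2 e3


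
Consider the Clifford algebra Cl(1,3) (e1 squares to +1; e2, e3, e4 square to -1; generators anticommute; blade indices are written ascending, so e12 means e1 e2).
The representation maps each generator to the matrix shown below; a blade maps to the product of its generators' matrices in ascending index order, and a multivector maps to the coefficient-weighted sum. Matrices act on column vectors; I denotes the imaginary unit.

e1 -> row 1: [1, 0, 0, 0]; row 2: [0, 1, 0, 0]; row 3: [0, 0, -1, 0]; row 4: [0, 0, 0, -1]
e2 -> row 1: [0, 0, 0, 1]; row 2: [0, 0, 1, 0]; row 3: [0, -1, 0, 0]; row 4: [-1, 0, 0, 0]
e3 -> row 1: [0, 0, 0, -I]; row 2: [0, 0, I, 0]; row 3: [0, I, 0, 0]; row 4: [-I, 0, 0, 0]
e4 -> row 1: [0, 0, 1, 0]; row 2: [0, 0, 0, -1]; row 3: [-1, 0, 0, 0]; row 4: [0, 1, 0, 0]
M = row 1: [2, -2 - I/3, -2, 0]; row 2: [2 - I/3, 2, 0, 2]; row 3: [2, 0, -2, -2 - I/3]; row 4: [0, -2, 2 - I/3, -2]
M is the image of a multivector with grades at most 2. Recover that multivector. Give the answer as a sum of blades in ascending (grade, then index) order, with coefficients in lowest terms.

Method: the blade images are trace-orthogonal — tr(rho(e_A) rho(e_B)^-1) = 4 if A = B and 0 otherwise — and rho(e_A)^-1 = (e_A)^2 * rho(e_A) with (e_A)^2 = +1 or -1, so the coefficient of e_A in the preimage is (e_A)^2 * tr(M rho(e_A))/4.
Nonzero projections over blades of grade <= 2: e1: (e1)^2 = +1, tr(M rho(e1)) = 8, coefficient 2; e4: (e4)^2 = -1, tr(M rho(e4)) = 8, coefficient -2; e24: (e24)^2 = -1, tr(M rho(e24)) = 8, coefficient -2; e34: (e34)^2 = -1, tr(M rho(e34)) = -4/3, coefficient 1/3. Every other blade of grade <= 2 projects to 0.
Answer: 2*e1 - 2*e4 - 2*e24 + 1/3*e34


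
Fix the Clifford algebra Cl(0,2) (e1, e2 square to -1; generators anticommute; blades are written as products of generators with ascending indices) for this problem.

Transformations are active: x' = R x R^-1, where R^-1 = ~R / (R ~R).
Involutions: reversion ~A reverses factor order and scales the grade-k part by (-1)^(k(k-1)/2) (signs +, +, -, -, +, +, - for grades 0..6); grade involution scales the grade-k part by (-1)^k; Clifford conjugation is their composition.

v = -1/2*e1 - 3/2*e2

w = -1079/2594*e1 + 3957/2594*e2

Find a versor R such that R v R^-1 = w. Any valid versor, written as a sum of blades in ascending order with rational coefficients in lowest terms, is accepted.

Key observation: q(v) = q(w) = -5/2 (sandwiches preserve the norm), so R = v + w = -1188/1297*e1 + 33/1297*e2 works whenever it is invertible — the component of v along it is kept and (v - w)/2 reverses, sending v to w.
Answer: -1188/1297*e1 + 33/1297*e2


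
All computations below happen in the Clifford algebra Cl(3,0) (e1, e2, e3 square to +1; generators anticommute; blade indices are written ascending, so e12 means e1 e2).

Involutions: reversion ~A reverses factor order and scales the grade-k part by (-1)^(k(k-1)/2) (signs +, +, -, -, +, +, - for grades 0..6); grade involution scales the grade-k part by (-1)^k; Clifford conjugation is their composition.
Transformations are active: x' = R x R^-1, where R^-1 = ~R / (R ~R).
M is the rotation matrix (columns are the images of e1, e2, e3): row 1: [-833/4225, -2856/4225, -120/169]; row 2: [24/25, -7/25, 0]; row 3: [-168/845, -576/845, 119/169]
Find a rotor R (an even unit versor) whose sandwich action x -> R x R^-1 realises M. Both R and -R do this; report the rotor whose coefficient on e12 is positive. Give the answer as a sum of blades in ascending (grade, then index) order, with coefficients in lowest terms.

Method: write R = a + b12*e12 + b13*e13 + b23*e23 with a^2 + b12^2 + b13^2 + b23^2 = 1 (so R^-1 = ~R). Expanding the columns R e_j ~R gives tr M = 4a^2 - 1 and, from the antisymmetric part, M21 - M12 = -4a*b12, M13 - M31 = 4a*b13, M32 - M23 = -4a*b23.
Here tr M = 959/4225, so a^2 = (1 + tr M)/4 = 1296/4225 and a = ±36/65. Taking a = 36/65: M21 - M12 = 6912/4225, M13 - M31 = -432/845, M32 - M23 = -576/845, giving b12 = -48/65, b13 = -3/13, b23 = 4/13, i.e. R = 36/65 - 48/65*e12 - 3/13*e13 + 4/13*e23.
Its e12 coefficient is negative, so report the other preimage -R.
Answer: -36/65 + 48/65*e12 + 3/13*e13 - 4/13*e23. Recall the cover is two-to-one: with M of trace 959/4225, both preimages act alike, and the stated e12 sign chooses the sheet.


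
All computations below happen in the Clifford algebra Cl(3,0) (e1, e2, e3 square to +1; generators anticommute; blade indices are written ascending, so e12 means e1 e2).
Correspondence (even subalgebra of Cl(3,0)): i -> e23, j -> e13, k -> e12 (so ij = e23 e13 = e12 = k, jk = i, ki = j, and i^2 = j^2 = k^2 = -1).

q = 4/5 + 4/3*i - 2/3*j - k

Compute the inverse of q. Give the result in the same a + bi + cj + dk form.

In blades: q = 4/5 - e12 - 2/3*e13 + 4/3*e23.
With qbar = 4/5 + e12 + 2/3*e13 - 4/3*e23 (scalar fixed, mapped units negated), q qbar = 869/225 (the sum of squared coefficients), so q^-1 = qbar / (869/225) = 180/869 + 225/869*e12 + 150/869*e13 - 300/869*e23; translating back:
Answer: 180/869 - 300/869*i + 150/869*j + 225/869*k


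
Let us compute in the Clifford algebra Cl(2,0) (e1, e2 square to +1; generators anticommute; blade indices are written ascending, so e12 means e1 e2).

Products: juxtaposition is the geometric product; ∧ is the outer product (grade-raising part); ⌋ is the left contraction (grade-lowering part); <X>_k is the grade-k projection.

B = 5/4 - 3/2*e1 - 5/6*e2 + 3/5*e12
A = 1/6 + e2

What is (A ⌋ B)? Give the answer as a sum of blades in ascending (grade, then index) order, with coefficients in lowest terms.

step 1: -5/8 - 17/20*e1 - 5/36*e2 + 1/10*e12
Answer: -5/8 - 17/20*e1 - 5/36*e2 + 1/10*e12


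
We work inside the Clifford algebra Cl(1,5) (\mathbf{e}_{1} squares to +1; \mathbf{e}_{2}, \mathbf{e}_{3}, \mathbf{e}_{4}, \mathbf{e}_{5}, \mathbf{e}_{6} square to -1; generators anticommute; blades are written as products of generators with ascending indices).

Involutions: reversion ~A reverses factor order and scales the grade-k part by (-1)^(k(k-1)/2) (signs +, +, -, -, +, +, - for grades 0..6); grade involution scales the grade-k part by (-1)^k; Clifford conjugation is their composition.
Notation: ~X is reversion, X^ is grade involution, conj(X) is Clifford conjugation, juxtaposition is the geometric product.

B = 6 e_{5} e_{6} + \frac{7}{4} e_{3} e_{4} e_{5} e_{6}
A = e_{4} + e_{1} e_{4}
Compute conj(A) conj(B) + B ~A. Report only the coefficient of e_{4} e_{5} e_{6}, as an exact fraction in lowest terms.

first term: -\frac{7}{4} e_{3} e_{5} e_{6} + 6 e_{4} e_{5} e_{6} - \frac{7}{4} e_{1} e_{3} e_{5} e_{6} + 6 e_{1} e_{4} e_{5} e_{6}
second term: -\frac{7}{4} e_{3} e_{5} e_{6} + 6 e_{4} e_{5} e_{6} + \frac{7}{4} e_{1} e_{3} e_{5} e_{6} - 6 e_{1} e_{4} e_{5} e_{6}
Answer: 12


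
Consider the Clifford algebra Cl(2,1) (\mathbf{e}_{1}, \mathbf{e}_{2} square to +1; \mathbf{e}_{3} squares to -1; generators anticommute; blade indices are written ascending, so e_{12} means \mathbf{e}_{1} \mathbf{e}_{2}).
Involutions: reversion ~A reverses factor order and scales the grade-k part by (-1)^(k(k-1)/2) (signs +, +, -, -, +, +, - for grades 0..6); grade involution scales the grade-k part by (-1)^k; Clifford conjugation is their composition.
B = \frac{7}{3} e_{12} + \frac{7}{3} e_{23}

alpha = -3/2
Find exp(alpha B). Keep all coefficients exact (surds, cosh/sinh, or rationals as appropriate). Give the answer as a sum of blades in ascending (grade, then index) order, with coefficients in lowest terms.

B^2 term by term: the squares give (\frac{7}{3})^2*(e_{12})^2 + (\frac{7}{3})^2*(e_{23})^2 = \frac{49}{9}*(-1) + \frac{49}{9}*(+1) = 0 (each basis 2-blade squares to minus the product of its generators' squares); cross terms between blades sharing an index anticommute and cancel. So B^2 = 0.
B^2 = 0, and the exponential is exactly linear here: exp(alpha B) = 1 + alpha B (parabolic case).
Answer: 1 - \frac{7}{2} e_{12} - \frac{7}{2} e_{23}


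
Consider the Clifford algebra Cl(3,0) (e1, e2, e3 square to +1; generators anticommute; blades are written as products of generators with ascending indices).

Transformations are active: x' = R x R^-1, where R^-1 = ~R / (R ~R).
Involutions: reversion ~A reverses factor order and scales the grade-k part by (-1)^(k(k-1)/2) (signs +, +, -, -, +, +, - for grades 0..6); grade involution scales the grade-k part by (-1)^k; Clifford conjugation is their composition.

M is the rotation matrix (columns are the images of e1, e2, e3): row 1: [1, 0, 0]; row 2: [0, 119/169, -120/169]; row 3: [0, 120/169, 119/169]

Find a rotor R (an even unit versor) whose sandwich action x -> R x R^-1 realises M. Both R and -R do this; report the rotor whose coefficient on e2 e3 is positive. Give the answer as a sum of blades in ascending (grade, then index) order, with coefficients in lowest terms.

Method: write R = a + b12*e1 e2 + b13*e1 e3 + b23*e2 e3 with a^2 + b12^2 + b13^2 + b23^2 = 1 (so R^-1 = ~R). Expanding the columns R e_j ~R gives tr M = 4a^2 - 1 and, from the antisymmetric part, M21 - M12 = -4a*b12, M13 - M31 = 4a*b13, M32 - M23 = -4a*b23.
Here tr M = 407/169, so a^2 = (1 + tr M)/4 = 144/169 and a = ±12/13. Taking a = 12/13: M21 - M12 = 0, M13 - M31 = 0, M32 - M23 = 240/169, giving b12 = 0, b13 = 0, b23 = -5/13, i.e. R = 12/13 - 5/13*e2 e3.
Its e2 e3 coefficient is negative, so report the other preimage -R.
Answer: -12/13 + 5/13*e2 e3. Recall the cover is two-to-one: with M of trace 407/169, both preimages act alike, and the stated e2 e3 sign chooses the sheet.


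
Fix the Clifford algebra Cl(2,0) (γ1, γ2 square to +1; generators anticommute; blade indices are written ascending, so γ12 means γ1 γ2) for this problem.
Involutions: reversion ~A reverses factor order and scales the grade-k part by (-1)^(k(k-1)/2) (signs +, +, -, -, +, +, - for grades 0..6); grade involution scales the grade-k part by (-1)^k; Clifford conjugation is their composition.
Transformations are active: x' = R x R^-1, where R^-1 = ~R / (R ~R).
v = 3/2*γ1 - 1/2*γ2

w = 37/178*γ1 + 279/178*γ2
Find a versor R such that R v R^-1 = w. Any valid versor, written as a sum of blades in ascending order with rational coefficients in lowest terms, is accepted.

Sketch: the shared square 5/2 makes R = v + w = 152/89*γ1 + 95/89*γ2 the natural versor; its sandwich fixes that direction, negates (v - w)/2, and sends v to w.
Answer: 152/89*γ1 + 95/89*γ2


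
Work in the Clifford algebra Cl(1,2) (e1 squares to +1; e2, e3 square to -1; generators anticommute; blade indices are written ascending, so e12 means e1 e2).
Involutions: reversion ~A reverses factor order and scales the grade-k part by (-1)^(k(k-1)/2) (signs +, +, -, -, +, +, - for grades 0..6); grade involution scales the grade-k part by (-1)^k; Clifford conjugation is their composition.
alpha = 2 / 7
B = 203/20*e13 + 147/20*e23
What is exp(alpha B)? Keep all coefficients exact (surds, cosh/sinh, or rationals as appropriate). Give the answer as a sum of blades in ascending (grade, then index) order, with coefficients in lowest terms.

B^2 term by term: the squares give (203/20)^2*(e13)^2 + (147/20)^2*(e23)^2 = 41209/400*(+1) + 21609/400*(-1) = 49 (each basis 2-blade squares to minus the product of its generators' squares); cross terms between blades sharing an index anticommute and cancel. So B^2 = 49.
B^2 = 49 — hyperbolic case — the even/odd split gives cosh and sinh: l = 7, alpha*l = 2, so exp(alpha B) = cosh(2) + (sinh(2)/7)*B = cosh(2) + (sinh(2)/7)*B.
Answer: cosh(2) + 29*sinh(2)/20*e13 + 21*sinh(2)/20*e23


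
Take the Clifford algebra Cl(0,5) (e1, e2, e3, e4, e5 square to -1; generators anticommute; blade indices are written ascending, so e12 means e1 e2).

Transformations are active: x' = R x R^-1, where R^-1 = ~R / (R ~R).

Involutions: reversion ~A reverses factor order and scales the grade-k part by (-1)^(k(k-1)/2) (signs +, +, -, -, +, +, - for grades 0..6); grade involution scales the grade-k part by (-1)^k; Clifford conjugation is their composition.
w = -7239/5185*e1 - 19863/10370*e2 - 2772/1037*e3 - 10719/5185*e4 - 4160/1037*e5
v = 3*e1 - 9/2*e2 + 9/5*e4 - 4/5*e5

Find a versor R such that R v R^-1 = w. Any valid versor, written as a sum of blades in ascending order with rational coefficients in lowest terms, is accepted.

R = v + w = 8316/5185*e1 - 33264/5185*e2 - 2772/1037*e3 - 1386/5185*e4 - 24948/5185*e5 works: the equal norms (-3313/100) guarantee its sandwich swaps v into w.
Answer: 8316/5185*e1 - 33264/5185*e2 - 2772/1037*e3 - 1386/5185*e4 - 24948/5185*e5


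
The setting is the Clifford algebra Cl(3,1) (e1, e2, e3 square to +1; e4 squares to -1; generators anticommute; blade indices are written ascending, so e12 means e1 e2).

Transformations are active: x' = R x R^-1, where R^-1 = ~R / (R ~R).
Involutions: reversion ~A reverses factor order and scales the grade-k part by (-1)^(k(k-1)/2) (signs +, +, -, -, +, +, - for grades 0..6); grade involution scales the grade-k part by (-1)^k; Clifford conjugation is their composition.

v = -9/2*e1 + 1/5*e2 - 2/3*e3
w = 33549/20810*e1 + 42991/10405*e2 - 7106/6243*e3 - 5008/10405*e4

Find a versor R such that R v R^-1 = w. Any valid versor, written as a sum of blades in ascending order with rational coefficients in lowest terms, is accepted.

Construction: equal norms (both 18661/900) license R = v + w = -30048/10405*e1 + 45072/10405*e2 - 3756/2081*e3 - 5008/10405*e4 — nothing changes along that direction, while (v - w)/2 changes sign, so v maps onto w.
Answer: -30048/10405*e1 + 45072/10405*e2 - 3756/2081*e3 - 5008/10405*e4


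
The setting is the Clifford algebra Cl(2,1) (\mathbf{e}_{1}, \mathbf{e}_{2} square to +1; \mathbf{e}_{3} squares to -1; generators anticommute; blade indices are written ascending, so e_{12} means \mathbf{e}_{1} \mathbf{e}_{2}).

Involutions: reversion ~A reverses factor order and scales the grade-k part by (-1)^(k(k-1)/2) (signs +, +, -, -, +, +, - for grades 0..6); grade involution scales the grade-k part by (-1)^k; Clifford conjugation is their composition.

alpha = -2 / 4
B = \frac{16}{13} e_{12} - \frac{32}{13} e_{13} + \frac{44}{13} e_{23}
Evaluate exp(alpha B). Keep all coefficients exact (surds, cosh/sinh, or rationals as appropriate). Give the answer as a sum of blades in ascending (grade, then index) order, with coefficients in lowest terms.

B^2 term by term: the squares give (\frac{16}{13})^2*(e_{12})^2 + (-\frac{32}{13})^2*(e_{13})^2 + (\frac{44}{13})^2*(e_{23})^2 = \frac{256}{169}*(-1) + \frac{1024}{169}*(+1) + \frac{1936}{169}*(+1) = 16 (each basis 2-blade squares to minus the product of its generators' squares); cross terms between blades sharing an index anticommute and cancel. So B^2 = 16.
B^2 = 16 — the positive square puts this in the hyperbolic regime; l = 4, alpha*l = -2, so exp(alpha B) = cosh(-2) + (sinh(-2)/4)*B = \cosh{\left(2 \right)} + (- \frac{\sinh{\left(2 \right)}}{4})*B.
Answer: \cosh{\left(2 \right)} - \frac{4 \sinh{\left(2 \right)}}{13} e_{12} + \frac{8 \sinh{\left(2 \right)}}{13} e_{13} - \frac{11 \sinh{\left(2 \right)}}{13} e_{23}


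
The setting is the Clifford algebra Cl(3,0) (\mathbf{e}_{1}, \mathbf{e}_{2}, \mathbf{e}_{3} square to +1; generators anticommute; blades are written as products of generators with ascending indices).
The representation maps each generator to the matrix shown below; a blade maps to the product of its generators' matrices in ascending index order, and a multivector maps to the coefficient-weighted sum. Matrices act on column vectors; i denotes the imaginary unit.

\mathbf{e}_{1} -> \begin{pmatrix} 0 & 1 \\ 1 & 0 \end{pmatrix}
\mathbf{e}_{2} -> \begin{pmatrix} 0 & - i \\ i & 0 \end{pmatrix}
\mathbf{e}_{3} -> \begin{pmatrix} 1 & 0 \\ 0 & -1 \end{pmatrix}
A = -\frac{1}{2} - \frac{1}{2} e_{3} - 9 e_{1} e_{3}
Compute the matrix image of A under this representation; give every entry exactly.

Bivector images (products of the table entries): rho(e_{1} e_{3}) = rho(\mathbf{e}_{1})rho(\mathbf{e}_{3}) = \begin{pmatrix} 0 & -1 \\ 1 & 0 \end{pmatrix}.
M = (-\frac{1}{2})*1 + (-\frac{1}{2})*rho(e_{3}) + (-9)*rho(e_{1} e_{3}), summed entrywise (1 is the identity matrix):
Answer: \begin{pmatrix} -1 & 9 \\ -9 & 0 \end{pmatrix}


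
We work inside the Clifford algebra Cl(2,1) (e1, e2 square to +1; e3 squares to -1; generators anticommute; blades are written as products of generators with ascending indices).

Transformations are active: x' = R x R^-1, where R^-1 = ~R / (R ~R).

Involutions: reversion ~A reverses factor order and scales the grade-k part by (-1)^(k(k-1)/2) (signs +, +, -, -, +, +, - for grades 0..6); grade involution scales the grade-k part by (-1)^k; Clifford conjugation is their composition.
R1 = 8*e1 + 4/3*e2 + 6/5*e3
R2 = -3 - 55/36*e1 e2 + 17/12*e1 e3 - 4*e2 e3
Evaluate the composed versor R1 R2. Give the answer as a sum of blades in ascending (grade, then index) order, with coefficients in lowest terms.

Distribute over the terms of R1 (each basis-blade product reordered to ascending indices, repeated generators contracted through their squares):
(8*e1) R2 = -24*e1 - 110/9*e2 + 34/3*e3 - 32*e1 e2 e3
(4/3*e2) R2 = 55/27*e1 - 4*e2 - 16/3*e3 - 17/9*e1 e2 e3
(6/5*e3) R2 = 17/10*e1 - 24/5*e2 - 18/5*e3 - 11/6*e1 e2 e3
Summing the partial products and collecting blades:
Answer: -5471/270*e1 - 946/45*e2 + 12/5*e3 - 643/18*e1 e2 e3


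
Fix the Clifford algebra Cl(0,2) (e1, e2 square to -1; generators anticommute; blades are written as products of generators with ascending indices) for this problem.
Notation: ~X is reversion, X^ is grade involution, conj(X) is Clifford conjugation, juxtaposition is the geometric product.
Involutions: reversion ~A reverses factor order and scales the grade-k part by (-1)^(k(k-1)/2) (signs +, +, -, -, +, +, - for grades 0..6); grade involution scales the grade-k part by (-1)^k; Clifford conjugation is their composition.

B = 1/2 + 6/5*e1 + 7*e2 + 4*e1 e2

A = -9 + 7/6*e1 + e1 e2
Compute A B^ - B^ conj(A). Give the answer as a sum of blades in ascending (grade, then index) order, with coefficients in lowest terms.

first term: -71/10 + 1103/60*e1 + 857/15*e2 - 131/3*e1 e2
second term: -19/10 + 1033/60*e1 + 857/15*e2 - 134/3*e1 e2
Answer: -26/5 + 7/6*e1 + e1 e2


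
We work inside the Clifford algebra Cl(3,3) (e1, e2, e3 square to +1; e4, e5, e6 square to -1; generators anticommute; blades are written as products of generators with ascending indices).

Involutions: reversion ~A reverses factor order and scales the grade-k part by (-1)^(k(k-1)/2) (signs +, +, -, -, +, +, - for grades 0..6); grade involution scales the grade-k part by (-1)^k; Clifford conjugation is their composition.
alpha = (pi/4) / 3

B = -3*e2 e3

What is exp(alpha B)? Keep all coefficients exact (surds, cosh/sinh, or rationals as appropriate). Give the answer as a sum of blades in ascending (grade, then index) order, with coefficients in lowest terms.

B^2 = (-3)^2*(e2 e3)^2 = 9*(-1) = -9 (a basis 2-blade squares to minus the product of its generators' squares).
B^2 = -9 — B^2 < 0, so the exponential closes trigonometrically: l = 3, alpha*l = pi/4, so exp(alpha B) = cos(pi/4) + (sin(pi/4)/3)*B = sqrt(2)/2 + (sqrt(2)/6)*B.
Answer: sqrt(2)/2 - sqrt(2)/2*e2 e3


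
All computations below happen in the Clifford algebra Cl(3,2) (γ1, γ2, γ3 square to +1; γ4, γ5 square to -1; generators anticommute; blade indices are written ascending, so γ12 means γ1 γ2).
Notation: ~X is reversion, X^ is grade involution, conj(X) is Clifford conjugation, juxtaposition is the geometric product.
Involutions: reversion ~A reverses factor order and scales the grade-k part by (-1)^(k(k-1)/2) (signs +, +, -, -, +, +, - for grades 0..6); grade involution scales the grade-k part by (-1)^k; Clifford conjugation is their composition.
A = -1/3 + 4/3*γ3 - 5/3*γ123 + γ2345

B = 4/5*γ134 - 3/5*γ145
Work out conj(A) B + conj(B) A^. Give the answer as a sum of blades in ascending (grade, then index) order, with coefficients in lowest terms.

first term: 16/15*γ14 - 4/3*γ24 + 3/5*γ123 + 4/5*γ125 - 4/15*γ134 + 1/5*γ145 - 4/5*γ1345 + γ2345
second term: 16/15*γ14 - 4/3*γ24 + 3/5*γ123 + 4/5*γ125 - 4/15*γ134 + 1/5*γ145 + 4/5*γ1345 - γ2345
Answer: 32/15*γ14 - 8/3*γ24 + 6/5*γ123 + 8/5*γ125 - 8/15*γ134 + 2/5*γ145


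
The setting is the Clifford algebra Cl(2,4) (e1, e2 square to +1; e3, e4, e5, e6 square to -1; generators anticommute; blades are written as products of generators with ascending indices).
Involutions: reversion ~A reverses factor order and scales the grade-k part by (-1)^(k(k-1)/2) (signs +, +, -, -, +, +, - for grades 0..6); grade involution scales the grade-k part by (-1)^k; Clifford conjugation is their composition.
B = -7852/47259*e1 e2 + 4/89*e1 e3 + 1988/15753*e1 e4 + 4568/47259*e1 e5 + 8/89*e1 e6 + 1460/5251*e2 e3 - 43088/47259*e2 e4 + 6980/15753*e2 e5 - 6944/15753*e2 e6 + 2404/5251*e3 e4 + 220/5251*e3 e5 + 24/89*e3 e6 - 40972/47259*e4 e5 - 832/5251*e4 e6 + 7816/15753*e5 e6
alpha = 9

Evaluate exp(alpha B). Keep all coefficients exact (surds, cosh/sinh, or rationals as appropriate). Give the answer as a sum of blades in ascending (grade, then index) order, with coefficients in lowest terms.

B^2 term by term: the squares give (-7852/47259)^2*(e1 e2)^2 + (4/89)^2*(e1 e3)^2 + (1988/15753)^2*(e1 e4)^2 + (4568/47259)^2*(e1 e5)^2 + (8/89)^2*(e1 e6)^2 + (1460/5251)^2*(e2 e3)^2 + (-43088/47259)^2*(e2 e4)^2 + (6980/15753)^2*(e2 e5)^2 + (-6944/15753)^2*(e2 e6)^2 + (2404/5251)^2*(e3 e4)^2 + (220/5251)^2*(e3 e5)^2 + (24/89)^2*(e3 e6)^2 + (-40972/47259)^2*(e4 e5)^2 + (-832/5251)^2*(e4 e6)^2 + (7816/15753)^2*(e5 e6)^2 = 61653904/2233413081*(-1) + 16/7921*(+1) + 3952144/248157009*(+1) + 20866624/2233413081*(+1) + 64/7921*(+1) + 2131600/27573001*(+1) + 1856575744/2233413081*(+1) + 48720400/248157009*(+1) + 48219136/248157009*(+1) + 5779216/27573001*(-1) + 48400/27573001*(-1) + 576/7921*(-1) + 1678704784/2233413081*(-1) + 692224/27573001*(-1) + 61089856/248157009*(-1) = 0 (each basis 2-blade squares to minus the product of its generators' squares); cross terms between blades sharing an index anticommute and cancel; the commuting (index-disjoint) pairs give grade-4 terms 2*c*c'*(blade product), which cancel blade by blade — e1 e2 e3 e4: -37752416/248157009 + 344704/4206051 + 5804960/82719003 = 0; e1 e2 e3 e5: -3454880/248157009 - 55840/1402017 + 13338560/248157009 = 0; e1 e2 e3 e6: -125632/1402017 + 55552/1402017 + 23360/467339 = 0; e1 e2 e4 e5: 643424288/2233413081 - 27752480/248157009 - 393651968/2233413081 = 0; e1 e2 e4 e6: 13065728/248157009 + 27609344/248157009 - 689408/4206051 = 0; e1 e2 e5 e6: -122742464/744471027 + 63440384/744471027 + 111680/1402017 = 0; e1 e3 e4 e5: -327776/4206051 - 874720/82719003 + 21962944/248157009 = 0; e1 e3 e4 e6: -6656/467339 - 31808/467339 + 38464/467339 = 0; e1 e3 e5 e6: 62528/1402017 - 73088/1402017 + 3520/467339 = 0; e1 e4 e5 e6: 31076416/248157009 + 7601152/248157009 - 655552/4206051 = 0; e2 e3 e4 e5: -119638240/248157009 + 18958720/248157009 + 33559840/82719003 = 0; e2 e3 e4 e6: -2429440/27573001 + 689408/1402017 - 33386752/82719003 = 0; e2 e3 e5 e6: 22822720/82719003 - 111680/467339 - 3055360/82719003 = 0; e2 e4 e5 e6: -673551616/744471027 + 11614720/82719003 + 569019136/744471027 = 0; e3 e4 e5 e6: 37579328/82719003 + 366080/27573001 - 655552/1402017 = 0 — confirming B is simple. So B^2 = 0.
B^2 = 0, so the series truncates immediately: exp(alpha B) = 1 + alpha B (parabolic case).
Answer: 1 - 7852/5251*e1 e2 + 36/89*e1 e3 + 5964/5251*e1 e4 + 4568/5251*e1 e5 + 72/89*e1 e6 + 13140/5251*e2 e3 - 43088/5251*e2 e4 + 20940/5251*e2 e5 - 20832/5251*e2 e6 + 21636/5251*e3 e4 + 1980/5251*e3 e5 + 216/89*e3 e6 - 40972/5251*e4 e5 - 7488/5251*e4 e6 + 23448/5251*e5 e6


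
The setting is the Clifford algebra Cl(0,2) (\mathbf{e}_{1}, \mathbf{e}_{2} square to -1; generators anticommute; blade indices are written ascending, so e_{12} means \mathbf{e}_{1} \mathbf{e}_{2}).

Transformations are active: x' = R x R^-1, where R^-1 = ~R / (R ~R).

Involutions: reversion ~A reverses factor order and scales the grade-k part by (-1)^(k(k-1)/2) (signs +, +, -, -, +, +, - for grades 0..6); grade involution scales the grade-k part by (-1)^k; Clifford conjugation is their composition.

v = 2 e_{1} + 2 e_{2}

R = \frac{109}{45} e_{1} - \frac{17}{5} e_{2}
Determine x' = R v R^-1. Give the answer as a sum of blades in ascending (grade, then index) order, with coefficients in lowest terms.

~R = \frac{109}{45} e_{1} - \frac{17}{5} e_{2}, and R ~R = -\frac{7058}{405}, so R^-1 = ~R / (-\frac{7058}{405}).
R v = \frac{88}{45} + \frac{524}{45} e_{12}
Answer: -\frac{44882}{17645} e_{1} - \frac{21826}{17645} e_{2}


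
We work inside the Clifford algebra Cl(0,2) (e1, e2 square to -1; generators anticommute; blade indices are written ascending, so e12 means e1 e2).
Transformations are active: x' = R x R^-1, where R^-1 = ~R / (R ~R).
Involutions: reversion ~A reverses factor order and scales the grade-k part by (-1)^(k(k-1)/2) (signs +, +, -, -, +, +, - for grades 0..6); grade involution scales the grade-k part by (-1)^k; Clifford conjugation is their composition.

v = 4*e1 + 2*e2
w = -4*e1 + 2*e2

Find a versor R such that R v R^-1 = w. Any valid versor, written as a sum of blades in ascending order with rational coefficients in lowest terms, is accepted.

Here q(v) = q(w) = -20; the classical choice R = v + w = 4*e2 then realises v -> w under the sandwich.
Answer: 4*e2


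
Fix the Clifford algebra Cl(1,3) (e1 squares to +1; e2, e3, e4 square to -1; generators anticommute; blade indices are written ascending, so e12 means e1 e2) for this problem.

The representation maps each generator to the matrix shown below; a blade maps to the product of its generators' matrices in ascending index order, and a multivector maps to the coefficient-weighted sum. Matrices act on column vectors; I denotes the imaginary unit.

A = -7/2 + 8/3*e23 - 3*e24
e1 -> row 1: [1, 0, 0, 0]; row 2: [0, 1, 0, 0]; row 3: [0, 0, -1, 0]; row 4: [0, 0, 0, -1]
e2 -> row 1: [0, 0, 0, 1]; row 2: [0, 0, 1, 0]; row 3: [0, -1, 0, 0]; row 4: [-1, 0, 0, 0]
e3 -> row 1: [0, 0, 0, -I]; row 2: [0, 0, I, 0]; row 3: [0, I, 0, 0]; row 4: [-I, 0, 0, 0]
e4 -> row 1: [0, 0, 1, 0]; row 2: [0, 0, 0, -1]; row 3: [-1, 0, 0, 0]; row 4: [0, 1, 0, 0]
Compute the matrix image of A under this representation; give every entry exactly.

Bivector images (products of the table entries): rho(e23) = rho(e2)rho(e3) = row 1: [-I, 0, 0, 0]; row 2: [0, I, 0, 0]; row 3: [0, 0, -I, 0]; row 4: [0, 0, 0, I]; rho(e24) = rho(e2)rho(e4) = row 1: [0, 1, 0, 0]; row 2: [-1, 0, 0, 0]; row 3: [0, 0, 0, 1]; row 4: [0, 0, -1, 0].
M = (-7/2)*1 + (8/3)*rho(e23) + (-3)*rho(e24), summed entrywise (1 is the identity matrix):
Answer: row 1: [-7/2 - 8*I/3, -3, 0, 0]; row 2: [3, -7/2 + 8*I/3, 0, 0]; row 3: [0, 0, -7/2 - 8*I/3, -3]; row 4: [0, 0, 3, -7/2 + 8*I/3]


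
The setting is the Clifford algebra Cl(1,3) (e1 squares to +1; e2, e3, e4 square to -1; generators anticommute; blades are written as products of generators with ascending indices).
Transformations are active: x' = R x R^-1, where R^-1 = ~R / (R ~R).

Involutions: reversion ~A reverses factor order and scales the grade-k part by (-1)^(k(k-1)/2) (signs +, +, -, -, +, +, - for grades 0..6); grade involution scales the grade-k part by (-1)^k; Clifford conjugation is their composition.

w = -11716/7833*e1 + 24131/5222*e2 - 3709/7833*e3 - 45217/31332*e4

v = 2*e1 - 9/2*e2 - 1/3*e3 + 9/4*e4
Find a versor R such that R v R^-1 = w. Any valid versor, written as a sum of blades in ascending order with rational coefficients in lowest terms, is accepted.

Key observation: q(v) = q(w) = -3085/144 (sandwiches preserve the norm), so R = v + w = 3950/7833*e1 + 316/2611*e2 - 6320/7833*e3 + 6320/7833*e4 works whenever it is invertible — the component of v along it is kept and (v - w)/2 reverses, sending v to w.
Answer: 3950/7833*e1 + 316/2611*e2 - 6320/7833*e3 + 6320/7833*e4


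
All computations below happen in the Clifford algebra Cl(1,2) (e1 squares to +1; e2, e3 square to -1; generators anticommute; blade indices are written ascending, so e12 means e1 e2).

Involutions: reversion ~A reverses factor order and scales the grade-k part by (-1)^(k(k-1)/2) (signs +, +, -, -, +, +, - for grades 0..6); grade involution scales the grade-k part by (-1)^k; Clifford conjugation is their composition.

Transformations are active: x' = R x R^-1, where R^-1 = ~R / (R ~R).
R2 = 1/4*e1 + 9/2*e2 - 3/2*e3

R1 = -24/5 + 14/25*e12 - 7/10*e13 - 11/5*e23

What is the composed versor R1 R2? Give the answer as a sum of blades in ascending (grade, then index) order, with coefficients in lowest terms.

Distribute over the terms of R2 (each basis-blade product reordered to ascending indices, repeated generators contracted through their squares):
R1 (1/4*e1) = -6/5*e1 - 7/50*e2 + 7/40*e3 - 11/20*e123
R1 (9/2*e2) = -63/25*e1 - 108/5*e2 - 99/10*e3 + 63/20*e123
R1 (-3/2*e3) = -21/20*e1 - 33/10*e2 + 36/5*e3 - 21/25*e123
Summing the partial products and collecting blades:
Answer: -477/100*e1 - 626/25*e2 - 101/40*e3 + 44/25*e123


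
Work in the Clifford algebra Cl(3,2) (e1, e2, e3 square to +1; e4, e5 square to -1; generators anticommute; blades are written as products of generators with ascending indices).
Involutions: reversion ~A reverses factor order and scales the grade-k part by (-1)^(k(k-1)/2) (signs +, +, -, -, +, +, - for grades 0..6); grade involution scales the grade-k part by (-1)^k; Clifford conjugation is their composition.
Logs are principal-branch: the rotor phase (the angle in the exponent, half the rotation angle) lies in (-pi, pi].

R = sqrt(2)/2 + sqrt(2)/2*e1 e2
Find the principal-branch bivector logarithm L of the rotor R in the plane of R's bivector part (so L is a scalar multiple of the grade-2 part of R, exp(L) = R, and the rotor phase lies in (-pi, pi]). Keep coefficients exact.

The scalar part of R is sqrt(2)/2, so the principal-branch rotor phase is pinned; divide the bivector part by its sine to get the unit plane — L is the phase times that plane.
Concretely: cos(phase) = sqrt(2)/2 gives phase = ±pi/4, and since phase/sin(phase) is even the sign is immaterial: L = (phase/sin(phase)) * <R>_2 = (sqrt(2)*pi/4) * <R>_2.
Answer: pi/4*e1 e2


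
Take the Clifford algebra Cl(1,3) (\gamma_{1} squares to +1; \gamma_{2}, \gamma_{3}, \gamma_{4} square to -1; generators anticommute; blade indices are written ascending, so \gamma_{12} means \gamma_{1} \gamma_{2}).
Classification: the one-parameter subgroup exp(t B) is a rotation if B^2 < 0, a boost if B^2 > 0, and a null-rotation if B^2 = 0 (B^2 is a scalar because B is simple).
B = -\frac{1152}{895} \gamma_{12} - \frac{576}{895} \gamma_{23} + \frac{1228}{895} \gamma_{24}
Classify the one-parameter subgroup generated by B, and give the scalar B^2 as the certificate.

B^2 term by term: the squares give (-\frac{1152}{895})^2*(\gamma_{12})^2 + (-\frac{576}{895})^2*(\gamma_{23})^2 + (\frac{1228}{895})^2*(\gamma_{24})^2 = \frac{1327104}{801025}*(+1) + \frac{331776}{801025}*(-1) + \frac{1507984}{801025}*(-1) = -\frac{16}{25} (each basis 2-blade squares to minus the product of its generators' squares); cross terms between blades sharing an index anticommute and cancel. So B^2 = -\frac{16}{25}.
Answer: rotation, certificate B^2 = -\frac{16}{25}. Why this suffices: the scalar -\frac{16}{25} survives any versor conjugation, so its sign alone determines the class however B is presented.


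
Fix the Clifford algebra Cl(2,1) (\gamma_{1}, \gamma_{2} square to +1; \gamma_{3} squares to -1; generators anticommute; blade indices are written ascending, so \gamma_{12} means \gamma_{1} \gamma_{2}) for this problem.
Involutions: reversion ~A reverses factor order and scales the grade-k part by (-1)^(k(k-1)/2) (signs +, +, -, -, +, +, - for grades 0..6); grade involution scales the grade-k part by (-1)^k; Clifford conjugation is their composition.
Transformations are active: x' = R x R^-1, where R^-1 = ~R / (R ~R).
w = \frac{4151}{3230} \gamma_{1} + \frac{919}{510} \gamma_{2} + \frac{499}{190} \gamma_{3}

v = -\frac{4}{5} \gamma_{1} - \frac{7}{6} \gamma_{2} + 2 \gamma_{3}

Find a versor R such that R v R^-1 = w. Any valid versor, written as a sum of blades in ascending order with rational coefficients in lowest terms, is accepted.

Why this works: both vectors square to -\frac{1799}{900}, so q(v) = q(w) and R = v + w = \frac{1567}{3230} \gamma_{1} + \frac{54}{85} \gamma_{2} + \frac{879}{190} \gamma_{3} carries v to w — its own direction survives, the complement (v - w)/2 flips.
Answer: \frac{1567}{3230} \gamma_{1} + \frac{54}{85} \gamma_{2} + \frac{879}{190} \gamma_{3}


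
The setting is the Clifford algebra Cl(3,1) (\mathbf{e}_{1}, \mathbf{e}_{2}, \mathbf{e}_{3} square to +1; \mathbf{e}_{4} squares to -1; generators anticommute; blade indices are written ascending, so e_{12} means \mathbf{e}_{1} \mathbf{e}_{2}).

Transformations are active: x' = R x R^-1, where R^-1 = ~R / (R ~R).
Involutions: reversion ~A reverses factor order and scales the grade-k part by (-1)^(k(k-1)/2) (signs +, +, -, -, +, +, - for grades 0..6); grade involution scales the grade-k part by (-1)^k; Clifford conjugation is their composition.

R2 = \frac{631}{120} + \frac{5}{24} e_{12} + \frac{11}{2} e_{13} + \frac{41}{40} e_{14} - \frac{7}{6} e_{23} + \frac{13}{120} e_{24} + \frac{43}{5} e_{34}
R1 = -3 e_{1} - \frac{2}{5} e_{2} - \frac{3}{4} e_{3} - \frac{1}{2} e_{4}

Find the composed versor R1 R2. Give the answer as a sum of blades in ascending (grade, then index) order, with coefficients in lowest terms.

Distribute over the terms of R1 (each basis-blade product reordered to ascending indices, repeated generators contracted through their squares):
(-3 e_{1}) R2 = -\frac{631}{40} e_{1} - \frac{5}{8} e_{2} - \frac{33}{2} e_{3} - \frac{123}{40} e_{4} + \frac{7}{2} e_{123} - \frac{13}{40} e_{124} - \frac{129}{5} e_{134}
(-\frac{2}{5} e_{2}) R2 = \frac{1}{12} e_{1} - \frac{631}{300} e_{2} + \frac{7}{15} e_{3} - \frac{13}{300} e_{4} + \frac{11}{5} e_{123} + \frac{41}{100} e_{124} - \frac{86}{25} e_{234}
(-\frac{3}{4} e_{3}) R2 = \frac{33}{8} e_{1} - \frac{7}{8} e_{2} - \frac{631}{160} e_{3} - \frac{129}{20} e_{4} - \frac{5}{32} e_{123} + \frac{123}{160} e_{134} + \frac{13}{160} e_{234}
(-\frac{1}{2} e_{4}) R2 = -\frac{41}{80} e_{1} - \frac{13}{240} e_{2} - \frac{43}{10} e_{3} - \frac{631}{240} e_{4} - \frac{5}{48} e_{124} - \frac{11}{4} e_{134} + \frac{7}{12} e_{234}
Summing the partial products and collecting blades:
Answer: -\frac{2899}{240} e_{1} - \frac{1463}{400} e_{2} - \frac{11653}{480} e_{3} - \frac{4879}{400} e_{4} + \frac{887}{160} e_{123} - \frac{23}{1200} e_{124} - \frac{889}{32} e_{134} - \frac{6661}{2400} e_{234}
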